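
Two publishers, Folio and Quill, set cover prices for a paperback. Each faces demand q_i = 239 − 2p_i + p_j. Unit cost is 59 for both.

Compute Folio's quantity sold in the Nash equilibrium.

120

Folio's profit: π = (p_{Folio} − 59)(239 − 2p_{Folio} + p_{Quill}).
∂π/∂p_{Folio} = 357 − 4p_{Folio} + p_{Quill} = 0 ⇒ p_{Folio} = 89.25 + 0.25p_{Quill}.
The game is symmetric, so in equilibrium p_{Quill} = p_{Folio}: the reaction function gives 0.75p_{Folio} = 89.25, hence p_{Folio} = 119.
q_{Folio} = 239 − 2·119 + 119 = 120.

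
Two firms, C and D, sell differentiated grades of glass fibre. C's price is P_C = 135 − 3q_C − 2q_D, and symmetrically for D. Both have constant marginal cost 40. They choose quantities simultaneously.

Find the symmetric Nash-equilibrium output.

11.875

Firm C's profit: π = q_C(135 − 3q_C − 2q_D) − 40q_C.
∂π/∂q_C = 95 − 6q_C − 2q_D = 0 ⇒ q_C = 95/6 − (1/3)q_D.
By symmetry q_D = q_C; substituting into the reaction function, (4/3)q_C = 95/6 and q_C = 11.875.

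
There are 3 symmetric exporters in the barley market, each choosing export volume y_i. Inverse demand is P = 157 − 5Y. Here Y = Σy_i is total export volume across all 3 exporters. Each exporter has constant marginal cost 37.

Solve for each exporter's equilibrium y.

6

A representative exporter's profit is π_i = y_i(157 − 5Y) − 37y_i, with Y = y_i + Σ_{j≠i} y_j.
First-order condition: 120 − 10y_i − 5Σ_{j≠i} y_j = 0.
In a symmetric equilibrium every exporter chooses the same y, so Σ_{j≠i} y_j = 2y. The condition becomes 120 − 20y = 0, giving y = 120/20 = 6.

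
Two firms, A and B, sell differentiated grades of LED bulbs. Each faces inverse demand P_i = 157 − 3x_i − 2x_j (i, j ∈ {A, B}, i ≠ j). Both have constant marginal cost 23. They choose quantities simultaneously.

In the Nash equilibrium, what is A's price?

73.25

Firm A's profit: π = x_A(157 − 3x_A − 2x_B) − 23x_A.
∂π/∂x_A = 134 − 6x_A − 2x_B = 0 ⇒ x_A = 67/3 − (1/3)x_B.
By symmetry x_B = x_A; substituting into the reaction function, (4/3)x_A = 67/3 and x_A = 16.75.
P_A = 157 − 3·16.75 − 2·16.75 = 73.25.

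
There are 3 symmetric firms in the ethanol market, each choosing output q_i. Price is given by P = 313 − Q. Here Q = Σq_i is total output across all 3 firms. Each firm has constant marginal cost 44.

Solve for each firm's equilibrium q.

A representative firm's profit is π_i = q_i(313 − Q) − 44q_i, with Q = q_i + Σ_{j≠i} q_j.
First-order condition: 269 − 2q_i − Σ_{j≠i} q_j = 0.
In a symmetric equilibrium every firm chooses the same q, so Σ_{j≠i} q_j = 2q. The condition becomes 269 − 4q = 0, giving q = 269/4 = 67.25.

67.25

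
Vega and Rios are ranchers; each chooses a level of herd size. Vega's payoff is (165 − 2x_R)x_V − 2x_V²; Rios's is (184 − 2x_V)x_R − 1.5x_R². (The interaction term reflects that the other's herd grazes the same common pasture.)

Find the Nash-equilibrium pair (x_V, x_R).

15.875, 50.75

Expanding Vega's payoff: 165x_V − 2x_Rx_V − 2x_V².
∂π/∂x_V = 165 − 2x_R − 4x_V = 0, so x_V = 41.25 − 0.5x_R.
Likewise for Rios: x_R = 184/3 − (2/3)x_V.
Solving the two reaction functions simultaneously: (1 − (−0.5)(−2/3))x_V = 41.25 − 0.5·(184/3), so (2/3)x_V = 127/12 and x_V = 15.875.
Then x_R = 184/3 − (2/3)·15.875 = 50.75.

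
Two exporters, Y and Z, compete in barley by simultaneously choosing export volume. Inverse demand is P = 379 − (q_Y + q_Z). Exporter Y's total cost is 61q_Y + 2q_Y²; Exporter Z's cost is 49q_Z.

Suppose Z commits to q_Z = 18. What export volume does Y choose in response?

50

Exporter Y's profit: π = q_Y(379 − (q_Y + q_Z)) − 61q_Y − 2q_Y².
∂π/∂q_Y = 318 − 6q_Y − q_Z = 0, so q_Y = 53 − (1/6)q_Z.
At q_Z = 18: q_Y = 53 − (1/6)·18 = 50.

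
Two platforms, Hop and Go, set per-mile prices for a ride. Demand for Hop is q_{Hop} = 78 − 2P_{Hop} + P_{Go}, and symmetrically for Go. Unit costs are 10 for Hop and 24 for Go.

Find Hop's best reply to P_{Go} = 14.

Hop's profit: π = (P_{Hop} − 10)(78 − 2P_{Hop} + P_{Go}).
∂π/∂P_{Hop} = 98 − 4P_{Hop} + P_{Go} = 0 ⇒ P_{Hop} = 24.5 + 0.25P_{Go}.
At P_{Go} = 14: P_{Hop} = 24.5 + 0.25·14 = 28.

28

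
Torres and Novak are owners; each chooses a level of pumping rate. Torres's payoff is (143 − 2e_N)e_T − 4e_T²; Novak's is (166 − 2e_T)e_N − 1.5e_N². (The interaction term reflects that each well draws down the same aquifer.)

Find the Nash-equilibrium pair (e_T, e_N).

4.85, 52.1

Expanding Torres's payoff: 143e_T − 2e_Ne_T − 4e_T².
∂π/∂e_T = 143 − 2e_N − 8e_T = 0, so e_T = 17.875 − 0.25e_N.
Likewise for Novak: e_N = 166/3 − (2/3)e_T.
Plugging e_N into Torres's best response: e_T = 17.875 − 0.25(166/3 − (2/3)e_T) ⇒ (5/6)e_T = 97/24, so e_T = 4.85.
Then e_N = 166/3 − (2/3)·4.85 = 52.1.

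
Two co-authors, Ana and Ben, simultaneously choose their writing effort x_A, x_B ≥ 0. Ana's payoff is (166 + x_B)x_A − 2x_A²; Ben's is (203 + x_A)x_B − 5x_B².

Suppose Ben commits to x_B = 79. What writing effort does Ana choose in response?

61.25

Expanding Ana's payoff: 166x_A + x_Bx_A − 2x_A².
∂π/∂x_A = 166 + x_B − 4x_A = 0, so x_A = 41.5 + 0.25x_B.
At x_B = 79: x_A = 41.5 + 0.25·79 = 61.25.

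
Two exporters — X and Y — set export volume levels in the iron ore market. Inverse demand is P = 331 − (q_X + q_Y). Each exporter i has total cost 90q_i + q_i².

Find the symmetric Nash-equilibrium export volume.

48.2

Exporter X's profit: π = q_X(331 − (q_X + q_Y)) − 90q_X − q_X².
∂π/∂q_X = 241 − 4q_X − q_Y = 0, so q_X = 60.25 − 0.25q_Y.
By symmetry q_Y = q_X; substituting into the reaction function, 1.25q_X = 60.25 and q_X = 48.2.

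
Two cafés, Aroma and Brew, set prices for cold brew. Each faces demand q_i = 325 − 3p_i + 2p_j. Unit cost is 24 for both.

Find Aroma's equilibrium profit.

Aroma's profit: π = (p_{Aroma} − 24)(325 − 3p_{Aroma} + 2p_{Brew}).
∂π/∂p_{Aroma} = 397 − 6p_{Aroma} + 2p_{Brew} = 0 ⇒ p_{Aroma} = 397/6 + (1/3)p_{Brew}.
The game is symmetric, so in equilibrium p_{Brew} = p_{Aroma}: the reaction function gives (2/3)p_{Aroma} = 397/6, hence p_{Aroma} = 99.25.
q_{Aroma} = 325 − 3·99.25 + 2·99.25 = 225.75.
Profit = (99.25 − 24)·225.75 = 16987.6875.

16987.6875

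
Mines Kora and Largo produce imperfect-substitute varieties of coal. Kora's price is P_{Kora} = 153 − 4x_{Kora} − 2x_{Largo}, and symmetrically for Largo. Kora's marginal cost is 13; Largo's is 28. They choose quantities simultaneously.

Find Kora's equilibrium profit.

841

Mine Kora's profit: π = x_{Kora}(153 − 4x_{Kora} − 2x_{Largo}) − 13x_{Kora}.
∂π/∂x_{Kora} = 140 − 8x_{Kora} − 2x_{Largo} = 0 ⇒ x_{Kora} = 17.5 − 0.25x_{Largo}.
Similarly x_{Largo} = 15.625 − 0.25x_{Kora}.
Plugging x_{Largo} into Kora's best response: x_{Kora} = 17.5 − 0.25(15.625 − 0.25x_{Kora}) ⇒ 0.9375x_{Kora} = 435/32, so x_{Kora} = 14.5.
Then x_{Largo} = 15.625 − 0.25·14.5 = 12.
P_{Kora} = 153 − 4·14.5 − 2·12 = 71.
Profit = (71 − 13)·14.5 = 841.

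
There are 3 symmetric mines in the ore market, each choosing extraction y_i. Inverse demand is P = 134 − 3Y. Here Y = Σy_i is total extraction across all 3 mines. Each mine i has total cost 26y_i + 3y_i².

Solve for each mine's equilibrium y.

6

A representative mine's profit is π_i = y_i(134 − 3Y) − 26y_i − 3y_i², with Y = y_i + Σ_{j≠i} y_j.
First-order condition: 108 − 12y_i − 3Σ_{j≠i} y_j = 0.
With identical mines, set every y_j = y: then 108 − 12y − 6y = 0, i.e. y = 108/18 = 6.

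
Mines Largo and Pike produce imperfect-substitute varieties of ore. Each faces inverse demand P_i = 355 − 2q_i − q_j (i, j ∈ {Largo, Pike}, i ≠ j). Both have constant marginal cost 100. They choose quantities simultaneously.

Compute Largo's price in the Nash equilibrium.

Mine Largo's profit: π = q_{Largo}(355 − 2q_{Largo} − q_{Pike}) − 100q_{Largo}.
∂π/∂q_{Largo} = 255 − 4q_{Largo} − q_{Pike} = 0 ⇒ q_{Largo} = 63.75 − 0.25q_{Pike}.
Setting q_{Largo} = q_{Pike} in the reaction function: q_{Largo} = 63.75 − 0.25q_{Largo}, so q_{Largo} = 63.75 / 1.25 = 51.
P_{Largo} = 355 − 2·51 − 51 = 202.

202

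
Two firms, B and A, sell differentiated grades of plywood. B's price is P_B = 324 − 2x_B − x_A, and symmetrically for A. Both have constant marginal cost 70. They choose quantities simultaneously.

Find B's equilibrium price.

Firm B's profit: π = x_B(324 − 2x_B − x_A) − 70x_B.
∂π/∂x_B = 254 − 4x_B − x_A = 0 ⇒ x_B = 63.5 − 0.25x_A.
By symmetry x_A = x_B; substituting into the reaction function, 1.25x_B = 63.5 and x_B = 50.8.
P_B = 324 − 2·50.8 − 50.8 = 171.6.

171.6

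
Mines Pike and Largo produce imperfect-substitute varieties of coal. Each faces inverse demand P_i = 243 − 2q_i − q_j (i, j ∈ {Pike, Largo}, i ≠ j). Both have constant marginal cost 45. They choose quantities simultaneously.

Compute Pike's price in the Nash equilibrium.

Mine Pike's profit: π = q_{Pike}(243 − 2q_{Pike} − q_{Largo}) − 45q_{Pike}.
∂π/∂q_{Pike} = 198 − 4q_{Pike} − q_{Largo} = 0 ⇒ q_{Pike} = 49.5 − 0.25q_{Largo}.
By symmetry q_{Largo} = q_{Pike}; substituting into the reaction function, 1.25q_{Pike} = 49.5 and q_{Pike} = 39.6.
P_{Pike} = 243 − 2·39.6 − 39.6 = 124.2.

124.2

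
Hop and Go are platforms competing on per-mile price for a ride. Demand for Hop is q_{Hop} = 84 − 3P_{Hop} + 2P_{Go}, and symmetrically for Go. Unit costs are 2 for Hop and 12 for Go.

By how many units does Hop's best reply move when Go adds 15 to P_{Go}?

Hop's profit: π = (P_{Hop} − 2)(84 − 3P_{Hop} + 2P_{Go}).
∂π/∂P_{Hop} = 90 − 6P_{Hop} + 2P_{Go} = 0 ⇒ P_{Hop} = 15 + (1/3)P_{Go}.
The reaction-function slope is 1/3, so a 15-unit rise in P_{Go} moves P_{Hop} by 1/3 × 15 = 5. Hop's best response rises — the actions are strategic complements.

5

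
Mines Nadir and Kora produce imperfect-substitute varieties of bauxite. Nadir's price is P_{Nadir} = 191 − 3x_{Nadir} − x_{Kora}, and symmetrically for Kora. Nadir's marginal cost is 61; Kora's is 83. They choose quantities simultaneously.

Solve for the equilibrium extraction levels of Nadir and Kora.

Mine Nadir's profit: π = x_{Nadir}(191 − 3x_{Nadir} − x_{Kora}) − 61x_{Nadir}.
∂π/∂x_{Nadir} = 130 − 6x_{Nadir} − x_{Kora} = 0 ⇒ x_{Nadir} = 65/3 − (1/6)x_{Kora}.
Similarly x_{Kora} = 18 − (1/6)x_{Nadir}.
Plugging x_{Kora} into Nadir's best response: x_{Nadir} = 65/3 − (1/6)(18 − (1/6)x_{Nadir}) ⇒ (35/36)x_{Nadir} = 56/3, so x_{Nadir} = 19.2.
Then x_{Kora} = 18 − (1/6)·19.2 = 14.8.

19.2, 14.8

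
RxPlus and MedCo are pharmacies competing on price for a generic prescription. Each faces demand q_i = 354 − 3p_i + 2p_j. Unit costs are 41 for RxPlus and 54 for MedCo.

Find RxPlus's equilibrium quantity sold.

242.0625

RxPlus's profit: π = (p_{RxPlus} − 41)(354 − 3p_{RxPlus} + 2p_{MedCo}).
∂π/∂p_{RxPlus} = 477 − 6p_{RxPlus} + 2p_{MedCo} = 0 ⇒ p_{RxPlus} = 79.5 + (1/3)p_{MedCo}.
Similarly p_{MedCo} = 86 + (1/3)p_{RxPlus}.
Substituting the second reaction function into the first: p_{RxPlus} = 79.5 + (1/3)(86 + (1/3)p_{RxPlus}), which gives (8/9)p_{RxPlus} = 649/6 ⇒ p_{RxPlus} = 121.6875.
Then p_{MedCo} = 86 + (1/3)·121.6875 = 126.5625.
q_{RxPlus} = 354 − 3·121.6875 + 2·126.5625 = 242.0625.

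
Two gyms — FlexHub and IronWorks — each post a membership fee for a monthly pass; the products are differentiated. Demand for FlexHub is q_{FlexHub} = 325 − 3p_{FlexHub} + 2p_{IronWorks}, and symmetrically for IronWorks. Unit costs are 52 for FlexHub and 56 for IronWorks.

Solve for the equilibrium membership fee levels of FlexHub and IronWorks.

121, 122.5

FlexHub's profit: π = (p_{FlexHub} − 52)(325 − 3p_{FlexHub} + 2p_{IronWorks}).
∂π/∂p_{FlexHub} = 481 − 6p_{FlexHub} + 2p_{IronWorks} = 0 ⇒ p_{FlexHub} = 481/6 + (1/3)p_{IronWorks}.
Similarly p_{IronWorks} = 493/6 + (1/3)p_{FlexHub}.
Solving the two reaction functions simultaneously: (1 − (1/3)(1/3))p_{FlexHub} = 481/6 + (1/3)·(493/6), so (8/9)p_{FlexHub} = 968/9 and p_{FlexHub} = 121.
Then p_{IronWorks} = 493/6 + (1/3)·121 = 122.5.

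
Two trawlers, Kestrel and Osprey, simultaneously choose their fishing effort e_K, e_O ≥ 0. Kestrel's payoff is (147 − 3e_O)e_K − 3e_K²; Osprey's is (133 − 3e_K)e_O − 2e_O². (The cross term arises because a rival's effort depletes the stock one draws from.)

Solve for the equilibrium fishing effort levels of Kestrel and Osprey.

12.6, 23.8

Expanding Kestrel's payoff: 147e_K − 3e_Oe_K − 3e_K².
∂π/∂e_K = 147 − 3e_O − 6e_K = 0, so e_K = 24.5 − 0.5e_O.
Likewise for Osprey: e_O = 33.25 − 0.75e_K.
Solving the two reaction functions simultaneously: (1 − (−0.5)(−0.75))e_K = 24.5 − 0.5·33.25, so 0.625e_K = 7.875 and e_K = 12.6.
Then e_O = 33.25 − 0.75·12.6 = 23.8.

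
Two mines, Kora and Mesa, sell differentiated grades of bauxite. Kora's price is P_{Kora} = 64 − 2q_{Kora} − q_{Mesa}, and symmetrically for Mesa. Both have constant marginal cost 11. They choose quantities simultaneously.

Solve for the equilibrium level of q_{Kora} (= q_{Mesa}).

Mine Kora's profit: π = q_{Kora}(64 − 2q_{Kora} − q_{Mesa}) − 11q_{Kora}.
∂π/∂q_{Kora} = 53 − 4q_{Kora} − q_{Mesa} = 0 ⇒ q_{Kora} = 13.25 − 0.25q_{Mesa}.
The game is symmetric, so in equilibrium q_{Mesa} = q_{Kora}: the reaction function gives 1.25q_{Kora} = 13.25, hence q_{Kora} = 10.6.

10.6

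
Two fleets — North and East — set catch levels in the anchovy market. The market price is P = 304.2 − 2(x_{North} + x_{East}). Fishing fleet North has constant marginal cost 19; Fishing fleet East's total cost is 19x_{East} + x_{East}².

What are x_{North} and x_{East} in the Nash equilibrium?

57.04, 28.52

Fishing fleet North's profit: π = x_{North}(304.2 − 2(x_{North} + x_{East})) − 19x_{North}.
∂π/∂x_{North} = 285.2 − 4x_{North} − 2x_{East} = 0, so x_{North} = 71.3 − 0.5x_{East}.
For East: ∂π/∂x_{East} = 285.2 − 6x_{East} − 2x_{North} = 0 ⇒ x_{East} = 713/15 − (1/3)x_{North}.
Solving the two reaction functions simultaneously: (1 − (−0.5)(−1/3))x_{North} = 71.3 − 0.5·(713/15), so (5/6)x_{North} = 713/15 and x_{North} = 57.04.
Then x_{East} = 713/15 − (1/3)·57.04 = 28.52.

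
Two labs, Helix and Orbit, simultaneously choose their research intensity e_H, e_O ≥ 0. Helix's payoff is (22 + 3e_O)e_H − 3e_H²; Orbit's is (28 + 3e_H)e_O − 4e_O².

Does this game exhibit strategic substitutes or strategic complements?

Expanding Helix's payoff: 22e_H + 3e_Oe_H − 3e_H².
∂π/∂e_H = 22 + 3e_O − 6e_H = 0, so e_H = 11/3 + 0.5e_O.
The best-response slope de_H/de_O = 0.5 > 0: the reaction function is upward-sloping, so the choices are strategic complements.

strategic complements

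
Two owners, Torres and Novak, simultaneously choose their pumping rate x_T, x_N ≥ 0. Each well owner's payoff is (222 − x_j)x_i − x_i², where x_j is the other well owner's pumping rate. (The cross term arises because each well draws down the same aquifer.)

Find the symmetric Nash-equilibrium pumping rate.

74

Torres's payoff is (222 − x_N)x_T − x_T².
∂π/∂x_T = 222 − x_N − 2x_T = 0, so x_T = 111 − 0.5x_N.
Setting x_T = x_N in the reaction function: x_T = 111 − 0.5x_T, so x_T = 111 / 1.5 = 74.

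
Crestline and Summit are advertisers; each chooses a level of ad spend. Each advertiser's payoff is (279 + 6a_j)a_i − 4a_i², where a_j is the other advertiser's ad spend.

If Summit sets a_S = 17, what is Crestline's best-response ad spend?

47.625

Crestline's payoff is (279 + 6a_S)a_C − 4a_C².
∂π/∂a_C = 279 + 6a_S − 8a_C = 0, so a_C = 34.875 + 0.75a_S.
At a_S = 17: a_C = 34.875 + 0.75·17 = 47.625.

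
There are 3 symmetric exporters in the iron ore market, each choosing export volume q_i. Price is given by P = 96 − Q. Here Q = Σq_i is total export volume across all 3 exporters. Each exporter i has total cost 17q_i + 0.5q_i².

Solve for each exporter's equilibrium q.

A representative exporter's profit is π_i = q_i(96 − Q) − 17q_i − 0.5q_i², with Q = q_i + Σ_{j≠i} q_j.
First-order condition: 79 − 3q_i − Σ_{j≠i} q_j = 0.
Imposing symmetry (q_j = q for all j) turns Σ_{j≠i} q_j into 2q, so 79 = 5q and q = 15.8.

15.8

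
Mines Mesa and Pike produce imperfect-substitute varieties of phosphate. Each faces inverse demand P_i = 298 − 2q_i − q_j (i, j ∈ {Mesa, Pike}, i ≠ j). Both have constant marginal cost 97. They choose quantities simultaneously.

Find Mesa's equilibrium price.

Mine Mesa's profit: π = q_{Mesa}(298 − 2q_{Mesa} − q_{Pike}) − 97q_{Mesa}.
∂π/∂q_{Mesa} = 201 − 4q_{Mesa} − q_{Pike} = 0 ⇒ q_{Mesa} = 50.25 − 0.25q_{Pike}.
By symmetry q_{Pike} = q_{Mesa}; substituting into the reaction function, 1.25q_{Mesa} = 50.25 and q_{Mesa} = 40.2.
P_{Mesa} = 298 − 2·40.2 − 40.2 = 177.4.

177.4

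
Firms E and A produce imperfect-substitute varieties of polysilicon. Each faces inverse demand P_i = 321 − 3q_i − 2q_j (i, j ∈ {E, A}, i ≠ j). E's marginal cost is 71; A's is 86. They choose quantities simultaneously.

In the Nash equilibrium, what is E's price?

Firm E's profit: π = q_E(321 − 3q_E − 2q_A) − 71q_E.
∂π/∂q_E = 250 − 6q_E − 2q_A = 0 ⇒ q_E = 125/3 − (1/3)q_A.
Similarly q_A = 235/6 − (1/3)q_E.
Plugging q_A into E's best response: q_E = 125/3 − (1/3)(235/6 − (1/3)q_E) ⇒ (8/9)q_E = 515/18, so q_E = 32.1875.
Then q_A = 235/6 − (1/3)·32.1875 = 28.4375.
P_E = 321 − 3·32.1875 − 2·28.4375 = 167.5625.

167.5625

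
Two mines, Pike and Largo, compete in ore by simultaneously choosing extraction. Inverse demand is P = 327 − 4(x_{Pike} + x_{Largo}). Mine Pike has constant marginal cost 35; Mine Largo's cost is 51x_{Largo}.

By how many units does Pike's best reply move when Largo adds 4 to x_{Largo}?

Mine Pike's profit: π = x_{Pike}(327 − 4(x_{Pike} + x_{Largo})) − 35x_{Pike}.
∂π/∂x_{Pike} = 292 − 8x_{Pike} − 4x_{Largo} = 0, so x_{Pike} = 36.5 − 0.5x_{Largo}.
The reaction-function slope is −0.5, so a 4-unit rise in x_{Largo} moves x_{Pike} by −0.5 × 4 = −2. Pike's best response falls — the actions are strategic substitutes.

-2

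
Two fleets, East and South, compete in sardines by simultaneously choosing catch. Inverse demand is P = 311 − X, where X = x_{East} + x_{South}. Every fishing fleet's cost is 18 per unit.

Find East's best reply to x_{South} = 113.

Fishing fleet East's profit: π = x_{East}(311 − (x_{East} + x_{South})) − 18x_{East}.
∂π/∂x_{East} = 293 − 2x_{East} − x_{South} = 0, so x_{East} = 146.5 − 0.5x_{South}.
At x_{South} = 113: x_{East} = 146.5 − 0.5·113 = 90.

90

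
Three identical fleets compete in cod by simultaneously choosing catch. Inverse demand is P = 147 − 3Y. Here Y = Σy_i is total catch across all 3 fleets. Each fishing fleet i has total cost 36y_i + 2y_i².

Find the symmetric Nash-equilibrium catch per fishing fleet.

A representative fishing fleet's profit is π_i = y_i(147 − 3Y) − 36y_i − 2y_i², with Y = y_i + Σ_{j≠i} y_j.
First-order condition: 111 − 10y_i − 3Σ_{j≠i} y_j = 0.
In a symmetric equilibrium every fishing fleet chooses the same y, so Σ_{j≠i} y_j = 2y. The condition becomes 111 − 16y = 0, giving y = 111/16 = 6.9375.

6.9375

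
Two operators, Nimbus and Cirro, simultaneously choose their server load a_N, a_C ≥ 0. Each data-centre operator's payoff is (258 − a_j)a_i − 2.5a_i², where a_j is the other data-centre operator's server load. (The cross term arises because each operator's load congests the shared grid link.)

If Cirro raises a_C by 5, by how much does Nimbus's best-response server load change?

Nimbus's payoff is (258 − a_C)a_N − 2.5a_N².
∂π/∂a_N = 258 − a_C − 5a_N = 0, so a_N = 51.6 − 0.2a_C.
The reaction-function slope is −0.2, so a 5-unit rise in a_C moves a_N by −0.2 × 5 = −1. Nimbus's best response falls — the actions are strategic substitutes.

-1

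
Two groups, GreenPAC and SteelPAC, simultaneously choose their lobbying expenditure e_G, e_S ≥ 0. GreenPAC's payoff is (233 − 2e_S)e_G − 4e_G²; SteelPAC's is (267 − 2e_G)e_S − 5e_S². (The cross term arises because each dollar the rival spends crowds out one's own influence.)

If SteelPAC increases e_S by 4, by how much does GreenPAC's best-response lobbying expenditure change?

Expanding GreenPAC's payoff: 233e_G − 2e_Se_G − 4e_G².
∂π/∂e_G = 233 − 2e_S − 8e_G = 0, so e_G = 29.125 − 0.25e_S.
The reaction-function slope is −0.25, so a 4-unit rise in e_S moves e_G by −0.25 × 4 = −1. GreenPAC's best response falls — the actions are strategic substitutes.

-1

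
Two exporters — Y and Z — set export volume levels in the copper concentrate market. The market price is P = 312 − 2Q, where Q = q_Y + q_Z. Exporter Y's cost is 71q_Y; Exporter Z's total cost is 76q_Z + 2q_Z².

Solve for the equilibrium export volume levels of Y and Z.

Exporter Y's profit: π = q_Y(312 − 2(q_Y + q_Z)) − 71q_Y.
∂π/∂q_Y = 241 − 4q_Y − 2q_Z = 0, so q_Y = 60.25 − 0.5q_Z.
For Z: ∂π/∂q_Z = 236 − 8q_Z − 2q_Y = 0 ⇒ q_Z = 29.5 − 0.25q_Y.
Substituting the second reaction function into the first: q_Y = 60.25 − 0.5(29.5 − 0.25q_Y), which gives 0.875q_Y = 45.5 ⇒ q_Y = 52.
Then q_Z = 29.5 − 0.25·52 = 16.5.

52, 16.5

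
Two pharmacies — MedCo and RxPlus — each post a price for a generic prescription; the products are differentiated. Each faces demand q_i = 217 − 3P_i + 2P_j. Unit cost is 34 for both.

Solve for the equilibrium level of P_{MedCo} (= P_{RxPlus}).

79.75

MedCo's profit: π = (P_{MedCo} − 34)(217 − 3P_{MedCo} + 2P_{RxPlus}).
∂π/∂P_{MedCo} = 319 − 6P_{MedCo} + 2P_{RxPlus} = 0 ⇒ P_{MedCo} = 319/6 + (1/3)P_{RxPlus}.
Setting P_{MedCo} = P_{RxPlus} in the reaction function: P_{MedCo} = 319/6 + (1/3)P_{MedCo}, so P_{MedCo} = (319/6) / (2/3) = 79.75.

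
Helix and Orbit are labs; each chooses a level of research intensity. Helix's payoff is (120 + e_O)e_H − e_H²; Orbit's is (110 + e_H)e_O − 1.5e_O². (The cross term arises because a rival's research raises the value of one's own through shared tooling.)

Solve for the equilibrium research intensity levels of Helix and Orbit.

Expanding Helix's payoff: 120e_H + e_Oe_H − e_H².
∂π/∂e_H = 120 + e_O − 2e_H = 0, so e_H = 60 + 0.5e_O.
Likewise for Orbit: e_O = 110/3 + (1/3)e_H.
Substituting the second reaction function into the first: e_H = 60 + 0.5(110/3 + (1/3)e_H), which gives (5/6)e_H = 235/3 ⇒ e_H = 94.
Then e_O = 110/3 + (1/3)·94 = 68.

94, 68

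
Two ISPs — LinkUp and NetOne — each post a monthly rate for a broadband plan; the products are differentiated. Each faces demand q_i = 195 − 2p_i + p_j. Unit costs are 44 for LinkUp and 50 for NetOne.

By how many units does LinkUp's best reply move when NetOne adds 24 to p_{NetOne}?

6

LinkUp's profit: π = (p_{LinkUp} − 44)(195 − 2p_{LinkUp} + p_{NetOne}).
∂π/∂p_{LinkUp} = 283 − 4p_{LinkUp} + p_{NetOne} = 0 ⇒ p_{LinkUp} = 70.75 + 0.25p_{NetOne}.
The reaction-function slope is 0.25, so a 24-unit rise in p_{NetOne} moves p_{LinkUp} by 0.25 × 24 = 6. LinkUp's best response rises — the actions are strategic complements.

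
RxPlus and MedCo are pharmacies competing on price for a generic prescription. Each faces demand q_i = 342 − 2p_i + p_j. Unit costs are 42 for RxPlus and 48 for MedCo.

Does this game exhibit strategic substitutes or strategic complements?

RxPlus's profit: π = (p_{RxPlus} − 42)(342 − 2p_{RxPlus} + p_{MedCo}).
∂π/∂p_{RxPlus} = 426 − 4p_{RxPlus} + p_{MedCo} = 0 ⇒ p_{RxPlus} = 106.5 + 0.25p_{MedCo}.
The best-response slope dp_{RxPlus}/dp_{MedCo} = 0.25 > 0: the reaction function is upward-sloping, so the choices are strategic complements.

strategic complements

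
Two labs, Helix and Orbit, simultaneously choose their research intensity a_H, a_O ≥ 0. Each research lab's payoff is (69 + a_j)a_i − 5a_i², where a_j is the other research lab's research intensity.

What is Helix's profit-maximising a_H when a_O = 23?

Helix's payoff is (69 + a_O)a_H − 5a_H².
∂π/∂a_H = 69 + a_O − 10a_H = 0, so a_H = 6.9 + 0.1a_O.
At a_O = 23: a_H = 6.9 + 0.1·23 = 9.2.

9.2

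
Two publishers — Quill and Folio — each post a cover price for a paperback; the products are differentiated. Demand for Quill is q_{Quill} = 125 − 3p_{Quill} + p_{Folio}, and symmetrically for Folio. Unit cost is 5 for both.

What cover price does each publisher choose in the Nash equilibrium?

28

Quill's profit: π = (p_{Quill} − 5)(125 − 3p_{Quill} + p_{Folio}).
∂π/∂p_{Quill} = 140 − 6p_{Quill} + p_{Folio} = 0 ⇒ p_{Quill} = 70/3 + (1/6)p_{Folio}.
By symmetry p_{Folio} = p_{Quill}; substituting into the reaction function, (5/6)p_{Quill} = 70/3 and p_{Quill} = 28.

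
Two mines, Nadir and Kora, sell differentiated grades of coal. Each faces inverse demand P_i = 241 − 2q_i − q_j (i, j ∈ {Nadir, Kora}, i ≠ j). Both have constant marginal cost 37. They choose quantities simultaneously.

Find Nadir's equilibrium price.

118.6

Mine Nadir's profit: π = q_{Nadir}(241 − 2q_{Nadir} − q_{Kora}) − 37q_{Nadir}.
∂π/∂q_{Nadir} = 204 − 4q_{Nadir} − q_{Kora} = 0 ⇒ q_{Nadir} = 51 − 0.25q_{Kora}.
Setting q_{Nadir} = q_{Kora} in the reaction function: q_{Nadir} = 51 − 0.25q_{Nadir}, so q_{Nadir} = 51 / 1.25 = 40.8.
P_{Nadir} = 241 − 2·40.8 − 40.8 = 118.6.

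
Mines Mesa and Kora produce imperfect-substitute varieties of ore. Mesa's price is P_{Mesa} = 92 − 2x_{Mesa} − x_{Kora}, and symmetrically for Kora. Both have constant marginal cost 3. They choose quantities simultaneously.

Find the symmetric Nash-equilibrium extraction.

Mine Mesa's profit: π = x_{Mesa}(92 − 2x_{Mesa} − x_{Kora}) − 3x_{Mesa}.
∂π/∂x_{Mesa} = 89 − 4x_{Mesa} − x_{Kora} = 0 ⇒ x_{Mesa} = 22.25 − 0.25x_{Kora}.
Setting x_{Mesa} = x_{Kora} in the reaction function: x_{Mesa} = 22.25 − 0.25x_{Mesa}, so x_{Mesa} = 22.25 / 1.25 = 17.8.

17.8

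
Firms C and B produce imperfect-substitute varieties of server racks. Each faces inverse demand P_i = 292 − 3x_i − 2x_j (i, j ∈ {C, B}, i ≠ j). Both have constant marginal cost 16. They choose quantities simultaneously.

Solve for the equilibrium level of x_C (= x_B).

Firm C's profit: π = x_C(292 − 3x_C − 2x_B) − 16x_C.
∂π/∂x_C = 276 − 6x_C − 2x_B = 0 ⇒ x_C = 46 − (1/3)x_B.
The game is symmetric, so in equilibrium x_B = x_C: the reaction function gives (4/3)x_C = 46, hence x_C = 34.5.

34.5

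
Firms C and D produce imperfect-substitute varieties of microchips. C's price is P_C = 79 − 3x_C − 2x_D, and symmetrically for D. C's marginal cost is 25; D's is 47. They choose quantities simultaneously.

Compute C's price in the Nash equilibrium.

Firm C's profit: π = x_C(79 − 3x_C − 2x_D) − 25x_C.
∂π/∂x_C = 54 − 6x_C − 2x_D = 0 ⇒ x_C = 9 − (1/3)x_D.
Similarly x_D = 16/3 − (1/3)x_C.
Solving the two reaction functions simultaneously: (1 − (−1/3)(−1/3))x_C = 9 − (1/3)·(16/3), so (8/9)x_C = 65/9 and x_C = 8.125.
Then x_D = 16/3 − (1/3)·8.125 = 2.625.
P_C = 79 − 3·8.125 − 2·2.625 = 49.375.

49.375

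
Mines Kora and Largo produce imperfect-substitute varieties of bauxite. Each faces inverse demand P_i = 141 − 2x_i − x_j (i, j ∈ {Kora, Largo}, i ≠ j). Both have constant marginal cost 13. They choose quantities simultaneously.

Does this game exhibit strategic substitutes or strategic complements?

strategic substitutes

Mine Kora's profit: π = x_{Kora}(141 − 2x_{Kora} − x_{Largo}) − 13x_{Kora}.
∂π/∂x_{Kora} = 128 − 4x_{Kora} − x_{Largo} = 0 ⇒ x_{Kora} = 32 − 0.25x_{Largo}.
The best-response slope dx_{Kora}/dx_{Largo} = −0.25 < 0: the reaction function is downward-sloping, so the choices are strategic substitutes.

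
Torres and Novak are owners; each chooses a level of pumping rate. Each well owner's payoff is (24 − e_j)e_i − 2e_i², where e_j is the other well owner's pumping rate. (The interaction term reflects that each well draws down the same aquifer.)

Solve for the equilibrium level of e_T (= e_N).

4.8

Torres's payoff is (24 − e_N)e_T − 2e_T².
∂π/∂e_T = 24 − e_N − 4e_T = 0, so e_T = 6 − 0.25e_N.
The game is symmetric, so in equilibrium e_N = e_T: the reaction function gives 1.25e_T = 6, hence e_T = 4.8.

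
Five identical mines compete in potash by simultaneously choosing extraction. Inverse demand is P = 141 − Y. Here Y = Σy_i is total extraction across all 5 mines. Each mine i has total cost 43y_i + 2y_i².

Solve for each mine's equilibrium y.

9.8

A representative mine's profit is π_i = y_i(141 − Y) − 43y_i − 2y_i², with Y = y_i + Σ_{j≠i} y_j.
First-order condition: 98 − 6y_i − Σ_{j≠i} y_j = 0.
In a symmetric equilibrium every mine chooses the same y, so Σ_{j≠i} y_j = 4y. The condition becomes 98 − 10y = 0, giving y = 98/10 = 9.8.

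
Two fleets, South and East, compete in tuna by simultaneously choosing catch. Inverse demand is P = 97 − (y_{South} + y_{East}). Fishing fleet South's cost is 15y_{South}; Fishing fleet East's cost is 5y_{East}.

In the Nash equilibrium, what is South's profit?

Fishing fleet South's profit: π = y_{South}(97 − (y_{South} + y_{East})) − 15y_{South}.
∂π/∂y_{South} = 82 − 2y_{South} − y_{East} = 0, so y_{South} = 41 − 0.5y_{East}.
By the same steps for East: y_{East} = 46 − 0.5y_{South}.
Solving the two reaction functions simultaneously: (1 − (−0.5)(−0.5))y_{South} = 41 − 0.5·46, so 0.75y_{South} = 18 and y_{South} = 24.
Then y_{East} = 46 − 0.5·24 = 34.
Price P = 97 − 58 = 39.
South's profit: (39 − 15)·24 = 576.

576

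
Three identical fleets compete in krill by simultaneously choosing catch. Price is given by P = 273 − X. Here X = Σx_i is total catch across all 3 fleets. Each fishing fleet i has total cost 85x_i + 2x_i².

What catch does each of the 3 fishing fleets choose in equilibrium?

A representative fishing fleet's profit is π_i = x_i(273 − X) − 85x_i − 2x_i², with X = x_i + Σ_{j≠i} x_j.
First-order condition: 188 − 6x_i − Σ_{j≠i} x_j = 0.
With identical fishing fleets, set every x_j = x: then 188 − 6x − 2x = 0, i.e. x = 188/8 = 23.5.

23.5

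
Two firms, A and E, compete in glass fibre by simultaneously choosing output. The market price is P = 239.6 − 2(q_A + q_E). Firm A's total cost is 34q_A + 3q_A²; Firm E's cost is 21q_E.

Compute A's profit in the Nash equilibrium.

Firm A's profit: π = q_A(239.6 − 2(q_A + q_E)) − 34q_A − 3q_A².
∂π/∂q_A = 205.6 − 10q_A − 2q_E = 0, so q_A = 20.56 − 0.2q_E.
For E: ∂π/∂q_E = 218.6 − 4q_E − 2q_A = 0 ⇒ q_E = 54.65 − 0.5q_A.
Substituting the second reaction function into the first: q_A = 20.56 − 0.2(54.65 − 0.5q_A), which gives 0.9q_A = 9.63 ⇒ q_A = 10.7.
Then q_E = 54.65 − 0.5·10.7 = 49.3.
Price P = 239.6 − 2·60 = 119.6.
A's profit: (119.6 − 34)·10.7 − 3(10.7)² = 572.45.

572.45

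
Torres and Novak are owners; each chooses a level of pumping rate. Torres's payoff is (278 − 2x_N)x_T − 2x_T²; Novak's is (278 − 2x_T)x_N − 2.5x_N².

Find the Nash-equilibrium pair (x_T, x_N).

52.125, 34.75

Expanding Torres's payoff: 278x_T − 2x_Nx_T − 2x_T².
∂π/∂x_T = 278 − 2x_N − 4x_T = 0, so x_T = 69.5 − 0.5x_N.
Likewise for Novak: x_N = 55.6 − 0.4x_T.
Substituting the second reaction function into the first: x_T = 69.5 − 0.5(55.6 − 0.4x_T), which gives 0.8x_T = 41.7 ⇒ x_T = 52.125.
Then x_N = 55.6 − 0.4·52.125 = 34.75.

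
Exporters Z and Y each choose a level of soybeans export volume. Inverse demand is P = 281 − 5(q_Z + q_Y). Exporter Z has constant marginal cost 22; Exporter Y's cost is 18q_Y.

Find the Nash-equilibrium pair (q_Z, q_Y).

17, 17.8

Exporter Z's profit: π = q_Z(281 − 5(q_Z + q_Y)) − 22q_Z.
∂π/∂q_Z = 259 − 10q_Z − 5q_Y = 0, so q_Z = 25.9 − 0.5q_Y.
By the same steps for Y: q_Y = 26.3 − 0.5q_Z.
Solving the two reaction functions simultaneously: (1 − (−0.5)(−0.5))q_Z = 25.9 − 0.5·26.3, so 0.75q_Z = 12.75 and q_Z = 17.
Then q_Y = 26.3 − 0.5·17 = 17.8.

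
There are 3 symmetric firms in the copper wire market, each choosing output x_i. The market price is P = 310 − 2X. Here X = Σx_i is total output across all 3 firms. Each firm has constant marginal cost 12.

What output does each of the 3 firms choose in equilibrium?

37.25

A representative firm's profit is π_i = x_i(310 − 2X) − 12x_i, with X = x_i + Σ_{j≠i} x_j.
First-order condition: 298 − 4x_i − 2Σ_{j≠i} x_j = 0.
Imposing symmetry (x_j = x for all j) turns Σ_{j≠i} x_j into 2x, so 298 = 8x and x = 37.25.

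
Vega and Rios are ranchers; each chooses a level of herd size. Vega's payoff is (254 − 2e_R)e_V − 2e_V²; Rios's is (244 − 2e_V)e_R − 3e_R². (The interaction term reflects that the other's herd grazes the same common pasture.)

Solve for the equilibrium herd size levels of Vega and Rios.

51.8, 23.4

Expanding Vega's payoff: 254e_V − 2e_Re_V − 2e_V².
∂π/∂e_V = 254 − 2e_R − 4e_V = 0, so e_V = 63.5 − 0.5e_R.
Likewise for Rios: e_R = 122/3 − (1/3)e_V.
Solving the two reaction functions simultaneously: (1 − (−0.5)(−1/3))e_V = 63.5 − 0.5·(122/3), so (5/6)e_V = 259/6 and e_V = 51.8.
Then e_R = 122/3 − (1/3)·51.8 = 23.4.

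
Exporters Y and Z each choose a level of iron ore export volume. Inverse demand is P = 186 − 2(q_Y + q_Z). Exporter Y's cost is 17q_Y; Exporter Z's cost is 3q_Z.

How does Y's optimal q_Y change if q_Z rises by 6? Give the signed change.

Exporter Y's profit: π = q_Y(186 − 2(q_Y + q_Z)) − 17q_Y.
∂π/∂q_Y = 169 − 4q_Y − 2q_Z = 0, so q_Y = 42.25 − 0.5q_Z.
The reaction-function slope is −0.5, so a 6-unit rise in q_Z moves q_Y by −0.5 × 6 = −3. Y's best response falls — the actions are strategic substitutes.

-3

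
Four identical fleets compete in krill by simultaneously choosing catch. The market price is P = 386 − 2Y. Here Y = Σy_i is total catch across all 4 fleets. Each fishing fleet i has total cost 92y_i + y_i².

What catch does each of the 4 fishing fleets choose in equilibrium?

24.5

A representative fishing fleet's profit is π_i = y_i(386 − 2Y) − 92y_i − y_i², with Y = y_i + Σ_{j≠i} y_j.
First-order condition: 294 − 6y_i − 2Σ_{j≠i} y_j = 0.
With identical fishing fleets, set every y_j = y: then 294 − 6y − 6y = 0, i.e. y = 294/12 = 24.5.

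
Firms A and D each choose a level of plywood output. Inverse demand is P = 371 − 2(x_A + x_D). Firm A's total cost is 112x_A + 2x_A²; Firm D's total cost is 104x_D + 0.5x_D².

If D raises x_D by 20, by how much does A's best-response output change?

-5

Firm A's profit: π = x_A(371 − 2(x_A + x_D)) − 112x_A − 2x_A².
∂π/∂x_A = 259 − 8x_A − 2x_D = 0, so x_A = 32.375 − 0.25x_D.
The reaction-function slope is −0.25, so a 20-unit rise in x_D moves x_A by −0.25 × 20 = −5. A's best response falls — the actions are strategic substitutes.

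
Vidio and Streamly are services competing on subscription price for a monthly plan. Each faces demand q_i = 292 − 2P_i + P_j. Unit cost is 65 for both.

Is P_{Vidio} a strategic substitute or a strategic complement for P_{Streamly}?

Vidio's profit: π = (P_{Vidio} − 65)(292 − 2P_{Vidio} + P_{Streamly}).
∂π/∂P_{Vidio} = 422 − 4P_{Vidio} + P_{Streamly} = 0 ⇒ P_{Vidio} = 105.5 + 0.25P_{Streamly}.
The best-response slope dP_{Vidio}/dP_{Streamly} = 0.25 > 0: the reaction function is upward-sloping, so the choices are strategic complements.

strategic complements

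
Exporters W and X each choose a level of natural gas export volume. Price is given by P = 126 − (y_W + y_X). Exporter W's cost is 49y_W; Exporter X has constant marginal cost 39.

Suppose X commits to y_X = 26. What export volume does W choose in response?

Exporter W's profit: π = y_W(126 − (y_W + y_X)) − 49y_W.
∂π/∂y_W = 77 − 2y_W − y_X = 0, so y_W = 38.5 − 0.5y_X.
At y_X = 26: y_W = 38.5 − 0.5·26 = 25.5.

25.5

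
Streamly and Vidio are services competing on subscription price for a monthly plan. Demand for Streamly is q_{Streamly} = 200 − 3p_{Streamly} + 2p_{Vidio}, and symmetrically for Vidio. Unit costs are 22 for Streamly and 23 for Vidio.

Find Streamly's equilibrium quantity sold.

Streamly's profit: π = (p_{Streamly} − 22)(200 − 3p_{Streamly} + 2p_{Vidio}).
∂π/∂p_{Streamly} = 266 − 6p_{Streamly} + 2p_{Vidio} = 0 ⇒ p_{Streamly} = 133/3 + (1/3)p_{Vidio}.
Similarly p_{Vidio} = 269/6 + (1/3)p_{Streamly}.
Plugging p_{Vidio} into Streamly's best response: p_{Streamly} = 133/3 + (1/3)(269/6 + (1/3)p_{Streamly}) ⇒ (8/9)p_{Streamly} = 1067/18, so p_{Streamly} = 66.6875.
Then p_{Vidio} = 269/6 + (1/3)·66.6875 = 67.0625.
q_{Streamly} = 200 − 3·66.6875 + 2·67.0625 = 134.0625.

134.0625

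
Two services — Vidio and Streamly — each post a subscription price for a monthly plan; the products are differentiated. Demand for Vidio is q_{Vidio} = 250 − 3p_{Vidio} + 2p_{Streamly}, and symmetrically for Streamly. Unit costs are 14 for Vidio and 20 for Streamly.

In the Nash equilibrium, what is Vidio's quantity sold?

Vidio's profit: π = (p_{Vidio} − 14)(250 − 3p_{Vidio} + 2p_{Streamly}).
∂π/∂p_{Vidio} = 292 − 6p_{Vidio} + 2p_{Streamly} = 0 ⇒ p_{Vidio} = 146/3 + (1/3)p_{Streamly}.
Similarly p_{Streamly} = 155/3 + (1/3)p_{Vidio}.
Substituting the second reaction function into the first: p_{Vidio} = 146/3 + (1/3)(155/3 + (1/3)p_{Vidio}), which gives (8/9)p_{Vidio} = 593/9 ⇒ p_{Vidio} = 74.125.
Then p_{Streamly} = 155/3 + (1/3)·74.125 = 76.375.
q_{Vidio} = 250 − 3·74.125 + 2·76.375 = 180.375.

180.375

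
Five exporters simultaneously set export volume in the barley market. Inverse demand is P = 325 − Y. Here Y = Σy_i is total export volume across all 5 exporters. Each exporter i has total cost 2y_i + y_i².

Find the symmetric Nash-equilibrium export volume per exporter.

40.375

A representative exporter's profit is π_i = y_i(325 − Y) − 2y_i − y_i², with Y = y_i + Σ_{j≠i} y_j.
First-order condition: 323 − 4y_i − Σ_{j≠i} y_j = 0.
With identical exporters, set every y_j = y: then 323 − 4y − 4y = 0, i.e. y = 323/8 = 40.375.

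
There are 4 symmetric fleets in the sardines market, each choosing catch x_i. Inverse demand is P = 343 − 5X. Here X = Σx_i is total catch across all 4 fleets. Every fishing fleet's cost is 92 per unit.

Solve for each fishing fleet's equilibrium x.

10.04

A representative fishing fleet's profit is π_i = x_i(343 − 5X) − 92x_i, with X = x_i + Σ_{j≠i} x_j.
First-order condition: 251 − 10x_i − 5Σ_{j≠i} x_j = 0.
In a symmetric equilibrium every fishing fleet chooses the same x, so Σ_{j≠i} x_j = 3x. The condition becomes 251 − 25x = 0, giving x = 251/25 = 10.04.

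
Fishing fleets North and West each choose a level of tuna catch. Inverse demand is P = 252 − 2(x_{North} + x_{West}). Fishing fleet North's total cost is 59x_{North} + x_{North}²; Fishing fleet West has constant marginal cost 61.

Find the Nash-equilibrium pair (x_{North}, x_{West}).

Fishing fleet North's profit: π = x_{North}(252 − 2(x_{North} + x_{West})) − 59x_{North} − x_{North}².
∂π/∂x_{North} = 193 − 6x_{North} − 2x_{West} = 0, so x_{North} = 193/6 − (1/3)x_{West}.
For West: ∂π/∂x_{West} = 191 − 4x_{West} − 2x_{North} = 0 ⇒ x_{West} = 47.75 − 0.5x_{North}.
Substituting the second reaction function into the first: x_{North} = 193/6 − (1/3)(47.75 − 0.5x_{North}), which gives (5/6)x_{North} = 16.25 ⇒ x_{North} = 19.5.
Then x_{West} = 47.75 − 0.5·19.5 = 38.

19.5, 38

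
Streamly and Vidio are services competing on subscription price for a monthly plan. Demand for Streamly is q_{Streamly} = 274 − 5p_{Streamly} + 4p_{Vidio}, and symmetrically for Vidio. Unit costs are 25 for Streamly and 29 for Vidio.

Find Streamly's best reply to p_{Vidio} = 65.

Streamly's profit: π = (p_{Streamly} − 25)(274 − 5p_{Streamly} + 4p_{Vidio}).
∂π/∂p_{Streamly} = 399 − 10p_{Streamly} + 4p_{Vidio} = 0 ⇒ p_{Streamly} = 39.9 + 0.4p_{Vidio}.
At p_{Vidio} = 65: p_{Streamly} = 39.9 + 0.4·65 = 65.9.

65.9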